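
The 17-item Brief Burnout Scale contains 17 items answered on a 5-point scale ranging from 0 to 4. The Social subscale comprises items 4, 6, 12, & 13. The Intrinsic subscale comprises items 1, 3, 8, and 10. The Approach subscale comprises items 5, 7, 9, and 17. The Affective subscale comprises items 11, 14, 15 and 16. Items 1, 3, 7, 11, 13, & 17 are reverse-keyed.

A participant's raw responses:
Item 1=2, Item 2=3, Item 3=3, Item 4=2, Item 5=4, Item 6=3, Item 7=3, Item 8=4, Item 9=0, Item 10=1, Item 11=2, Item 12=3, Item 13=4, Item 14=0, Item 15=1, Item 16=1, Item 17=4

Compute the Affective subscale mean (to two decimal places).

1.00

Affective items: 11, 14, 15, 16.
Of these, item 11 is reverse-keyed; on a 0–4 scale, reversed = 4 − raw.
  item 11: 4 − 2 = 2
  item 14: 0
  item 15: 1
  item 16: 1
Sum = 2 + 0 + 1 + 1 = 4
Mean = 4 / 4 = 1.00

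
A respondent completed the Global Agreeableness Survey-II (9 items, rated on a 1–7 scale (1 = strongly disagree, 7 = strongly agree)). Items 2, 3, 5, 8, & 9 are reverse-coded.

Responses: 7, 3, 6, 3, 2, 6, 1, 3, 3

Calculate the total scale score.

Reverse-coded items (reversed = (1+7) − raw = 8 − raw):
  item 2: 8 − 3 = 5
  item 3: 8 − 6 = 2
  item 5: 8 − 2 = 6
  item 8: 8 − 3 = 5
  item 9: 8 − 3 = 5
Scored items: 7, 5, 2, 3, 6, 6, 1, 5, 5
Total = 7 + 5 + 2 + 3 + 6 + 6 + 1 + 5 + 5 = 40

40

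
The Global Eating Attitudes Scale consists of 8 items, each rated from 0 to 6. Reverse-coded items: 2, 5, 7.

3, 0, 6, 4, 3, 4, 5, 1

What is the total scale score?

28

Raw sum = 26. Reverse-coded items: 2, 5, 7; their raw sum = 8.
Each reversal replaces raw with 6 − raw, changing the total by 6 − 2·raw per item.
Total = 26 + 3·6 − 2·8 = 26 + 18 − 16 = 28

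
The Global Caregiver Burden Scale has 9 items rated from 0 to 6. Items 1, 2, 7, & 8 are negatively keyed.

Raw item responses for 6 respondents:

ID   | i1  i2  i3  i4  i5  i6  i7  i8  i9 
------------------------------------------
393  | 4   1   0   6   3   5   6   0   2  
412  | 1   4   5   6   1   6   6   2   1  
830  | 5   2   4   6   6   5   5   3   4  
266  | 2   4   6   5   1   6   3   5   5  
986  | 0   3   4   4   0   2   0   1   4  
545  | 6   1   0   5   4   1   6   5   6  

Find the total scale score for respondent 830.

Respondent 830 raw: 5, 2, 4, 6, 6, 5, 5, 3, 4.
Reverse-coded (on a 0–6 scale, reversed = 6 − raw):
  item 1: 6 − 5 = 1
  item 2: 6 − 2 = 4
  item 3: 4
  item 4: 6
  item 5: 6
  item 6: 5
  item 7: 6 − 5 = 1
  item 8: 6 − 3 = 3
  item 9: 4
Sum = 1 + 4 + 4 + 6 + 6 + 5 + 1 + 3 + 4 = 34

34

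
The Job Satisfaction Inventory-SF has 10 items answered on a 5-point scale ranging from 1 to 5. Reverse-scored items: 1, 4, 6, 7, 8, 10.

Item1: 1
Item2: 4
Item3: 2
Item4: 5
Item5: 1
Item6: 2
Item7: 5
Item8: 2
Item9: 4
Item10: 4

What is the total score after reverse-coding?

Raw sum = 30. Reverse-scored items: 1, 4, 6, 7, 8, 10; their raw sum = 19.
Each reversal replaces raw with 6 − raw, changing the total by 6 − 2·raw per item.
Total = 30 + 6·6 − 2·19 = 30 + 36 − 38 = 28

28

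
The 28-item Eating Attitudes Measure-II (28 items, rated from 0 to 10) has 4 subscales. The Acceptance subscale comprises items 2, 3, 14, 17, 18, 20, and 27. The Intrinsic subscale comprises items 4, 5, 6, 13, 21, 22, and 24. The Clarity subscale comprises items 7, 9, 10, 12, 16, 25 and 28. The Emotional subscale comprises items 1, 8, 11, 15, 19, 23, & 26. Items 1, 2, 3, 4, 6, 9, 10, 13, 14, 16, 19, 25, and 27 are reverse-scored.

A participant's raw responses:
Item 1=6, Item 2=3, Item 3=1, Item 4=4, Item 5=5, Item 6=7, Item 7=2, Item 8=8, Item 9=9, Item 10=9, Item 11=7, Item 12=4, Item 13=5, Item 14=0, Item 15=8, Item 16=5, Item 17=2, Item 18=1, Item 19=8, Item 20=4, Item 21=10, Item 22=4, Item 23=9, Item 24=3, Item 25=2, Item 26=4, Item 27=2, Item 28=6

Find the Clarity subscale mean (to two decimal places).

Clarity items: 7, 9, 10, 12, 16, 25, 28.
Of these, items 9, 10, 16 and 25 are reverse-scored; on a 0–10 scale, reversed = 10 − raw.
  item 7: 2
  item 9: 10 − 9 = 1
  item 10: 10 − 9 = 1
  item 12: 4
  item 16: 10 − 5 = 5
  item 25: 10 − 2 = 8
  item 28: 6
Sum = 2 + 1 + 1 + 4 + 5 + 8 + 6 = 27
Mean = 27 / 7 = 3.86

3.86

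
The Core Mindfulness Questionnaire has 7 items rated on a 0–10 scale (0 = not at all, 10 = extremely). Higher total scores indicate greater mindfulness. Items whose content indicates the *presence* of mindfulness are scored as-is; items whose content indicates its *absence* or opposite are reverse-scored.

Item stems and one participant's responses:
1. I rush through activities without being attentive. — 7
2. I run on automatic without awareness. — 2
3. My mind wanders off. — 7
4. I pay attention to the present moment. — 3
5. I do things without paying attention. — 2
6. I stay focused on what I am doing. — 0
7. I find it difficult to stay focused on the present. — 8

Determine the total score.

27

Items 1, 2, 3, 5, 7 describe the absence/opposite of mindfulness → reverse-score.
reverse-coded value = 10 − response.
  item 1: 10 − 7 = 3
  item 2: 10 − 2 = 8
  item 3: 10 − 7 = 3
  item 4: 3
  item 5: 10 − 2 = 8
  item 6: 0
  item 7: 10 − 8 = 2
Total = 3 + 8 + 3 + 3 + 8 + 0 + 2 = 27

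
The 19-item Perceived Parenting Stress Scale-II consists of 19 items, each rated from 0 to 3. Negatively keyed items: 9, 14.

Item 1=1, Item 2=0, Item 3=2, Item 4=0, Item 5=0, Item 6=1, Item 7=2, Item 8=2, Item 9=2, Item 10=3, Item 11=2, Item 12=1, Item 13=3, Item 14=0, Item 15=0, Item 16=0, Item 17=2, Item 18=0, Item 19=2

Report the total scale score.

Reverse-coded items (reversed = (0+3) − raw = 3 − raw):
  item 9: 3 − 2 = 1
  item 14: 3 − 0 = 3
Scored items: 1, 0, 2, 0, 0, 1, 2, 2, 1, 3, 2, 1, 3, 3, 0, 0, 2, 0, 2
Total = 1 + 0 + 2 + 0 + 0 + 1 + 2 + 2 + 1 + 3 + 2 + 1 + 3 + 3 + 0 + 0 + 2 + 0 + 2 = 25

25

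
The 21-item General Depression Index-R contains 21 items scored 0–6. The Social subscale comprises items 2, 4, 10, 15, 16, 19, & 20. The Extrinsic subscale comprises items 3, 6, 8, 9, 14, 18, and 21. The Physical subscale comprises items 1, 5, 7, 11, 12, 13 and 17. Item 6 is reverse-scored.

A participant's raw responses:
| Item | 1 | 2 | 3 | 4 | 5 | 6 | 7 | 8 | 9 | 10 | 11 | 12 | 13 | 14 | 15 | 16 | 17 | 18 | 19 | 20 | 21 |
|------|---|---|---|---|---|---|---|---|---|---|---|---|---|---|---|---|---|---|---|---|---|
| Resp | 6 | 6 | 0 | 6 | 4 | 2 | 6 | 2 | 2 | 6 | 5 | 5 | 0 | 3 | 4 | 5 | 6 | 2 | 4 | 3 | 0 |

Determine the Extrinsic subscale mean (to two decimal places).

1.86

Extrinsic items: 3, 6, 8, 9, 14, 18, 21.
Of these, item 6 is reverse-scored; reverse-coded value = 6 − response.
  item 3: 0
  item 6: 6 − 2 = 4
  item 8: 2
  item 9: 2
  item 14: 3
  item 18: 2
  item 21: 0
Sum = 0 + 4 + 2 + 2 + 3 + 2 + 0 = 13
Mean = 13 / 7 = 1.86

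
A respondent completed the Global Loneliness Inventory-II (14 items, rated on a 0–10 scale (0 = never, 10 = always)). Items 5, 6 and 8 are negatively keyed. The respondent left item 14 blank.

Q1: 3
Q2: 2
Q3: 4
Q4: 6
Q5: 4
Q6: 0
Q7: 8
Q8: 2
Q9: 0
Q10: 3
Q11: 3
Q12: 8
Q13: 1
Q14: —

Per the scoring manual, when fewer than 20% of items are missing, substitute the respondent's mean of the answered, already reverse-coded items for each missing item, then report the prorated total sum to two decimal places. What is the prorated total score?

66.77

Reverse-coded (reversed = (0+10) − raw = 10 − raw):
  item 5: 10 − 4 = 6
  item 6: 10 − 0 = 10
  item 8: 10 − 2 = 8
Completed scored items (13 of 14): 3, 2, 4, 6, 6, 10, 8, 8, 0, 3, 3, 8, 1; sum = 62.
Person mean = 62 / 13 ≈ 4.7692
Prorated total = (62 / 13) × 14 = 66.77 (to 2 dp)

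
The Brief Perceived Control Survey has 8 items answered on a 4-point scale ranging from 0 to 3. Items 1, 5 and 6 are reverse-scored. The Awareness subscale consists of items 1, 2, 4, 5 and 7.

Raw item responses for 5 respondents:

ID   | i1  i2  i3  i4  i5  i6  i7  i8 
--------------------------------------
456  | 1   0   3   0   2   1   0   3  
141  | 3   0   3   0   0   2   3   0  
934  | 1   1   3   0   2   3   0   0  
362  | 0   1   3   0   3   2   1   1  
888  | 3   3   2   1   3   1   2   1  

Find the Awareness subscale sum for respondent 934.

4

Respondent 934 raw: 1, 1, 3, 0, 2, 3, 0, 0.
Awareness items: 1, 2, 4, 5, 7.
Reverse-coded (reverse-coded value = 3 − response):
  item 1: 3 − 1 = 2
  item 2: 1
  item 4: 0
  item 5: 3 − 2 = 1
  item 7: 0
Sum = 2 + 1 + 0 + 1 + 0 = 4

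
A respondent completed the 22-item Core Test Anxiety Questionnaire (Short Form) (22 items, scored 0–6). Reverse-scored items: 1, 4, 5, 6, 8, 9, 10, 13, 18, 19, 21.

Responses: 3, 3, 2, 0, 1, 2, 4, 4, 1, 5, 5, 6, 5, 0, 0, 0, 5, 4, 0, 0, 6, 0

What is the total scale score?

Apply reverse scoring (reverse-coded value = 6 − response):
  item 1: 6 − 3 = 3
  item 4: 6 − 0 = 6
  item 5: 6 − 1 = 5
  item 6: 6 − 2 = 4
  item 8: 6 − 4 = 2
  item 9: 6 − 1 = 5
  item 10: 6 − 5 = 1
  item 13: 6 − 5 = 1
  item 18: 6 − 4 = 2
  item 19: 6 − 0 = 6
  item 21: 6 − 6 = 0
Scored items: 3, 3, 2, 6, 5, 4, 4, 2, 5, 1, 5, 6, 1, 0, 0, 0, 5, 2, 6, 0, 0, 0
Total = 3 + 3 + 2 + 6 + 5 + 4 + 4 + 2 + 5 + 1 + 5 + 6 + 1 + 0 + 0 + 0 + 5 + 2 + 6 + 0 + 0 + 0 = 60

60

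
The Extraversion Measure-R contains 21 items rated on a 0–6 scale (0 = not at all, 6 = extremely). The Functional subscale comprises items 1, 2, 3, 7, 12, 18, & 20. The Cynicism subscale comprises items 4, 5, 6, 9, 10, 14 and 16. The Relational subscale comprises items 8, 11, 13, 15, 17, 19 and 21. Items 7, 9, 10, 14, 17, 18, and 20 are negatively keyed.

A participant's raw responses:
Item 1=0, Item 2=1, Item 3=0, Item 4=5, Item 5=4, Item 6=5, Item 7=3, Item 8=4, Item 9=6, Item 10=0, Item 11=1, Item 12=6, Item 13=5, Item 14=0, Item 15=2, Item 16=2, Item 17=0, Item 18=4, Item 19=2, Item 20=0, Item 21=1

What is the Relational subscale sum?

21

Relational items: 8, 11, 13, 15, 17, 19, 21.
Of these, item 17 is negatively keyed; on a 0–6 scale, reversed = 6 − raw.
  item 8: 4
  item 11: 1
  item 13: 5
  item 15: 2
  item 17: 6 − 0 = 6
  item 19: 2
  item 21: 1
Sum = 4 + 1 + 5 + 2 + 6 + 2 + 1 = 21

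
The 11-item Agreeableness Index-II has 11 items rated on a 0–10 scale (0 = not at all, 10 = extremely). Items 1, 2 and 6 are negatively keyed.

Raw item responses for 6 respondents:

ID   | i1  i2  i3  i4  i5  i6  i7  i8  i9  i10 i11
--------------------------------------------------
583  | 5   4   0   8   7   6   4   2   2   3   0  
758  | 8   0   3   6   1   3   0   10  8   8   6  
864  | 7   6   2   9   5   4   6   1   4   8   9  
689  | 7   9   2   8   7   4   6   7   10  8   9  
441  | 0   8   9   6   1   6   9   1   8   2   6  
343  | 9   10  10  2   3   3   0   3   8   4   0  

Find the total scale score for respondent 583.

41

Respondent 583 raw: 5, 4, 0, 8, 7, 6, 4, 2, 2, 3, 0.
Reverse-coded (reversed = (0+10) − raw = 10 − raw):
  item 1: 10 − 5 = 5
  item 2: 10 − 4 = 6
  item 3: 0
  item 4: 8
  item 5: 7
  item 6: 10 − 6 = 4
  item 7: 4
  item 8: 2
  item 9: 2
  item 10: 3
  item 11: 0
Sum = 5 + 6 + 0 + 8 + 7 + 4 + 4 + 2 + 2 + 3 + 0 = 41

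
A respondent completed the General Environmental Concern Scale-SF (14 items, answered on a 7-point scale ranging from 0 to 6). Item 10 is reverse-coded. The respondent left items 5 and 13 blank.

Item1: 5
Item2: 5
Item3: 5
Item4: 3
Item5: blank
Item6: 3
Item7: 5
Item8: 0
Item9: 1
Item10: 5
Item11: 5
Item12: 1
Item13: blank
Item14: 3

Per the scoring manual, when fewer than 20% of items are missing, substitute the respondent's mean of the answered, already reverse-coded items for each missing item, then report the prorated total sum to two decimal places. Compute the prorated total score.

Reverse-coded (reversed = (0+6) − raw = 6 − raw):
  item 10: 6 − 5 = 1
Completed scored items (12 of 14): 5, 5, 5, 3, 3, 5, 0, 1, 1, 5, 1, 3; sum = 37.
Person mean = 37 / 12 ≈ 3.0833
Prorated total = (37 / 12) × 14 = 43.17 (to 2 dp)

43.17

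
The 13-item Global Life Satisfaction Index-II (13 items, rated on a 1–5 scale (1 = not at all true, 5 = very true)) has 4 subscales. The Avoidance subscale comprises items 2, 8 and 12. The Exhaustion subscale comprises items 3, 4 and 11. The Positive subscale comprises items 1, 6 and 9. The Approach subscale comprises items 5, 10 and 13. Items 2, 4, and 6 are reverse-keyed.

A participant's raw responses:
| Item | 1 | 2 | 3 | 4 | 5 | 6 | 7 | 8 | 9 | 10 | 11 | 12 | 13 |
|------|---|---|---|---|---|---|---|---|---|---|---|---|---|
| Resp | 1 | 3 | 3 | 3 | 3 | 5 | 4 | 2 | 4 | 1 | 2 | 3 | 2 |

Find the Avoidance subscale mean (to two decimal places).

2.67

Avoidance items: 2, 8, 12.
Of these, item 2 is reverse-keyed; reversed = (1+5) − raw = 6 − raw.
  item 2: 6 − 3 = 3
  item 8: 2
  item 12: 3
Sum = 3 + 2 + 3 = 8
Mean = 8 / 3 = 2.67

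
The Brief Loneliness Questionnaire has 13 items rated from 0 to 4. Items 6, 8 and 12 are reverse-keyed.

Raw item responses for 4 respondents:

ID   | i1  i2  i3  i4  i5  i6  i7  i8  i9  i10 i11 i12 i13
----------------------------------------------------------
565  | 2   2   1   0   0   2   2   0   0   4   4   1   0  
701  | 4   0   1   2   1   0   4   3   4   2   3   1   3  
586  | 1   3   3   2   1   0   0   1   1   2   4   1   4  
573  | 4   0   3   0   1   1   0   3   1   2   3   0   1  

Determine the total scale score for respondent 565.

Respondent 565 raw: 2, 2, 1, 0, 0, 2, 2, 0, 0, 4, 4, 1, 0.
Reverse-coded (reverse-coded value = 4 − response):
  item 1: 2
  item 2: 2
  item 3: 1
  item 4: 0
  item 5: 0
  item 6: 4 − 2 = 2
  item 7: 2
  item 8: 4 − 0 = 4
  item 9: 0
  item 10: 4
  item 11: 4
  item 12: 4 − 1 = 3
  item 13: 0
Sum = 2 + 2 + 1 + 0 + 0 + 2 + 2 + 4 + 0 + 4 + 4 + 3 + 0 = 24

24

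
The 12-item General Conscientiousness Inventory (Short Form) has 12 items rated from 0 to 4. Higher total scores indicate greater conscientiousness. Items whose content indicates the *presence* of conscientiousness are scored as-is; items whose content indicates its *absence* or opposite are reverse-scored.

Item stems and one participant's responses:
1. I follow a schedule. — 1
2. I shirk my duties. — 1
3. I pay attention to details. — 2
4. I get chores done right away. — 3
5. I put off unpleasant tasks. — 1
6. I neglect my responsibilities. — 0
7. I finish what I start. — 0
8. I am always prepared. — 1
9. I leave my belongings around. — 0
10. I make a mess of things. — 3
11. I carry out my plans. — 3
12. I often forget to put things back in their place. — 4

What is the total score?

Items 2, 5, 6, 9, 10, 12 describe the absence/opposite of conscientiousness → reverse-score.
on a 0–4 scale, reversed = 4 − raw.
  item 1: 1
  item 2: 4 − 1 = 3
  item 3: 2
  item 4: 3
  item 5: 4 − 1 = 3
  item 6: 4 − 0 = 4
  item 7: 0
  item 8: 1
  item 9: 4 − 0 = 4
  item 10: 4 − 3 = 1
  item 11: 3
  item 12: 4 − 4 = 0
Total = 1 + 3 + 2 + 3 + 3 + 4 + 0 + 1 + 4 + 1 + 3 + 0 = 25

25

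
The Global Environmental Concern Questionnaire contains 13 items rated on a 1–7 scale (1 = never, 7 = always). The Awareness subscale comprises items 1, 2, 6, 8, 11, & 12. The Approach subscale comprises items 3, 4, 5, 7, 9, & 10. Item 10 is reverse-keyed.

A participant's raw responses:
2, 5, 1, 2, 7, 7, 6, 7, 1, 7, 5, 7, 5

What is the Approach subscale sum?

Approach items: 3, 4, 5, 7, 9, 10.
Of these, item 10 is reverse-keyed; reverse-coded value = 8 − response.
  item 3: 1
  item 4: 2
  item 5: 7
  item 7: 6
  item 9: 1
  item 10: 8 − 7 = 1
Sum = 1 + 2 + 7 + 6 + 1 + 1 = 18

18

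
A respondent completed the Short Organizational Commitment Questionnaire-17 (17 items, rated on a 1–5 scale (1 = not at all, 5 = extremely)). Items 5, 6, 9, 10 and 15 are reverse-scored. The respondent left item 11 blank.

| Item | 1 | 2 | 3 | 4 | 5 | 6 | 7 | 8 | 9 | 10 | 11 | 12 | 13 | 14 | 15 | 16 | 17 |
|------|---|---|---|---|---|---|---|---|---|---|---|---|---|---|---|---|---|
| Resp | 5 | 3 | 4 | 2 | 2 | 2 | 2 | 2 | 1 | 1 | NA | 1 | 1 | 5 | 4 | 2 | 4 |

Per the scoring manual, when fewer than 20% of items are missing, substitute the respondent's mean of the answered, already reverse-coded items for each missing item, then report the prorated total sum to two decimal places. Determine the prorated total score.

54.19

Reverse-coded (on a 1–5 scale, reversed = 6 − raw):
  item 5: 6 − 2 = 4
  item 6: 6 − 2 = 4
  item 9: 6 − 1 = 5
  item 10: 6 − 1 = 5
  item 15: 6 − 4 = 2
Completed scored items (16 of 17): 5, 3, 4, 2, 4, 4, 2, 2, 5, 5, 1, 1, 5, 2, 2, 4; sum = 51.
Person mean = 51 / 16 ≈ 3.1875
Prorated total = (51 / 16) × 17 = 54.19 (to 2 dp)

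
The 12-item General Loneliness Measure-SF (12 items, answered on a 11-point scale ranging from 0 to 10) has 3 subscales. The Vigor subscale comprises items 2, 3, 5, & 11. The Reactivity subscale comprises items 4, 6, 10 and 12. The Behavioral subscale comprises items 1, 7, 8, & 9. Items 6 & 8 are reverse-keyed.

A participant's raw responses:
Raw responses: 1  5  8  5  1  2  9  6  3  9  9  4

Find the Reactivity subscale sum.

Reactivity items: 4, 6, 10, 12.
Of these, item 6 is reverse-keyed; reversed = (0+10) − raw = 10 − raw.
  item 4: 5
  item 6: 10 − 2 = 8
  item 10: 9
  item 12: 4
Sum = 5 + 8 + 9 + 4 = 26

26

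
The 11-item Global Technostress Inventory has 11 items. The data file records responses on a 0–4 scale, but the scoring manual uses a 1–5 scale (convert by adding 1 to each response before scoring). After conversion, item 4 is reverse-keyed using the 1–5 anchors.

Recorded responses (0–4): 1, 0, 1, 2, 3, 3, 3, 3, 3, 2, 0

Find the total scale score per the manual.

Convert to 1–5: 2, 1, 2, 3, 4, 4, 4, 4, 4, 3, 1
Reverse-coded (on a 1–5 scale, reversed = 6 − raw):
  item 4: 6 − 3 = 3
Scored: 2, 1, 2, 3, 4, 4, 4, 4, 4, 3, 1
Total = 32

32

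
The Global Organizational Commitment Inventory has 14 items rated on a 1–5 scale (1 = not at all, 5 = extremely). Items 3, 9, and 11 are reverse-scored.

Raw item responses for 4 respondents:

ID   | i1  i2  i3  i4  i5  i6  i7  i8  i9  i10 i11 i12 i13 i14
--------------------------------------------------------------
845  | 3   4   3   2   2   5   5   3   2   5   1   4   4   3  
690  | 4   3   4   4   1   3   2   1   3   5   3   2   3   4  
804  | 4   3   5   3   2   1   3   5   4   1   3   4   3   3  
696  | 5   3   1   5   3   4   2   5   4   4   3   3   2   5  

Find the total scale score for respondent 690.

Respondent 690 raw: 4, 3, 4, 4, 1, 3, 2, 1, 3, 5, 3, 2, 3, 4.
Reverse-coded (reversed = (1+5) − raw = 6 − raw):
  item 1: 4
  item 2: 3
  item 3: 6 − 4 = 2
  item 4: 4
  item 5: 1
  item 6: 3
  item 7: 2
  item 8: 1
  item 9: 6 − 3 = 3
  item 10: 5
  item 11: 6 − 3 = 3
  item 12: 2
  item 13: 3
  item 14: 4
Sum = 4 + 3 + 2 + 4 + 1 + 3 + 2 + 1 + 3 + 5 + 3 + 2 + 3 + 4 = 40

40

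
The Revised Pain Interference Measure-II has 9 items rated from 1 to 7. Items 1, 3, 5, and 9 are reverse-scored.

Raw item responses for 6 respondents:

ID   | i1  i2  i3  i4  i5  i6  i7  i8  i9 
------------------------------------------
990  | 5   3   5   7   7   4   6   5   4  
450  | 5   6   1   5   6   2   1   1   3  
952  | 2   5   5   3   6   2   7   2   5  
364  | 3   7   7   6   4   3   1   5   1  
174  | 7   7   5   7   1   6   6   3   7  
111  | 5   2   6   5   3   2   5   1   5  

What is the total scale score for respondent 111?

Respondent 111 raw: 5, 2, 6, 5, 3, 2, 5, 1, 5.
Reverse-coded (reverse-coded value = 8 − response):
  item 1: 8 − 5 = 3
  item 2: 2
  item 3: 8 − 6 = 2
  item 4: 5
  item 5: 8 − 3 = 5
  item 6: 2
  item 7: 5
  item 8: 1
  item 9: 8 − 5 = 3
Sum = 3 + 2 + 2 + 5 + 5 + 2 + 5 + 1 + 3 = 28

28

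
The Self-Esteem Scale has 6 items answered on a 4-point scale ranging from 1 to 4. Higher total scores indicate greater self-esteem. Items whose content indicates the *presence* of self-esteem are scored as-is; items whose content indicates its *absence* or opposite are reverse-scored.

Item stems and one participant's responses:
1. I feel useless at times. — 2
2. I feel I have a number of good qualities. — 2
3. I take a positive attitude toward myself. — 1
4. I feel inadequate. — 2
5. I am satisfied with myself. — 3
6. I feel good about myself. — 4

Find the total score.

16

Items 1, 4 describe the absence/opposite of self-esteem → reverse-score.
reverse-coded value = 5 − response.
  item 1: 5 − 2 = 3
  item 2: 2
  item 3: 1
  item 4: 5 − 2 = 3
  item 5: 3
  item 6: 4
Total = 3 + 2 + 1 + 3 + 3 + 4 = 16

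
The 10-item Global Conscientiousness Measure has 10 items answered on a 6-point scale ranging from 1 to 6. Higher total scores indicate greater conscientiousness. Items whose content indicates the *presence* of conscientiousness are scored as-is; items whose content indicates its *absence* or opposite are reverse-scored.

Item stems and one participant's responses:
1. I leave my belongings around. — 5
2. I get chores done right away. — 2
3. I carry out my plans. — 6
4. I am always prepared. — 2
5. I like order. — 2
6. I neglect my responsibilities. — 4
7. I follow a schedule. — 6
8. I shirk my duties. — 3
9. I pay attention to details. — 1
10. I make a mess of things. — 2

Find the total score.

Items 1, 6, 8, 10 describe the absence/opposite of conscientiousness → reverse-score.
reverse-coded value = 7 − response.
  item 1: 7 − 5 = 2
  item 2: 2
  item 3: 6
  item 4: 2
  item 5: 2
  item 6: 7 − 4 = 3
  item 7: 6
  item 8: 7 − 3 = 4
  item 9: 1
  item 10: 7 − 2 = 5
Total = 2 + 2 + 6 + 2 + 2 + 3 + 6 + 4 + 1 + 5 = 33

33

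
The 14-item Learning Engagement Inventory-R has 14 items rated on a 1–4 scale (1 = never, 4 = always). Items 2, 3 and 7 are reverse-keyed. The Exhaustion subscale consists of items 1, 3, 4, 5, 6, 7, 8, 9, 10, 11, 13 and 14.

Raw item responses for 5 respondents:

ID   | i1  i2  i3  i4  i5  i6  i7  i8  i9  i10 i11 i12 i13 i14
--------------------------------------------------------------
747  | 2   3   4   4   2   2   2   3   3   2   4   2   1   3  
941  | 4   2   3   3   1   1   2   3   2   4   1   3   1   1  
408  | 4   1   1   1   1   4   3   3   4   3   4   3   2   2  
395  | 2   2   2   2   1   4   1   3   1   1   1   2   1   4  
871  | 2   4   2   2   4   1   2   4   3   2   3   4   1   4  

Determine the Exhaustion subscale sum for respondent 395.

Respondent 395 raw: 2, 2, 2, 2, 1, 4, 1, 3, 1, 1, 1, 2, 1, 4.
Exhaustion items: 1, 3, 4, 5, 6, 7, 8, 9, 10, 11, 13, 14.
Reverse-coded (reverse-coded value = 5 − response):
  item 1: 2
  item 3: 5 − 2 = 3
  item 4: 2
  item 5: 1
  item 6: 4
  item 7: 5 − 1 = 4
  item 8: 3
  item 9: 1
  item 10: 1
  item 11: 1
  item 13: 1
  item 14: 4
Sum = 2 + 3 + 2 + 1 + 4 + 4 + 3 + 1 + 1 + 1 + 1 + 4 = 27

27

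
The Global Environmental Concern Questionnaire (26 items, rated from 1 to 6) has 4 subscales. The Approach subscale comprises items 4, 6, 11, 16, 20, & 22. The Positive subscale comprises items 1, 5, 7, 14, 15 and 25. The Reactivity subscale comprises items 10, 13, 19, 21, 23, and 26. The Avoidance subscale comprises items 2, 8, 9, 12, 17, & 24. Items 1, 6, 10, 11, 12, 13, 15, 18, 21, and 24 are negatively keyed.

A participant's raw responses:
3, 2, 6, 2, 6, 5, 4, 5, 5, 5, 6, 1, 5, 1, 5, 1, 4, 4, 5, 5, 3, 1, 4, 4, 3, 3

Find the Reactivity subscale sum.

Reactivity items: 10, 13, 19, 21, 23, 26.
Of these, items 10, 13 and 21 are negatively keyed; reverse-coded value = 7 − response.
  item 10: 7 − 5 = 2
  item 13: 7 − 5 = 2
  item 19: 5
  item 21: 7 − 3 = 4
  item 23: 4
  item 26: 3
Sum = 2 + 2 + 5 + 4 + 4 + 3 = 20

20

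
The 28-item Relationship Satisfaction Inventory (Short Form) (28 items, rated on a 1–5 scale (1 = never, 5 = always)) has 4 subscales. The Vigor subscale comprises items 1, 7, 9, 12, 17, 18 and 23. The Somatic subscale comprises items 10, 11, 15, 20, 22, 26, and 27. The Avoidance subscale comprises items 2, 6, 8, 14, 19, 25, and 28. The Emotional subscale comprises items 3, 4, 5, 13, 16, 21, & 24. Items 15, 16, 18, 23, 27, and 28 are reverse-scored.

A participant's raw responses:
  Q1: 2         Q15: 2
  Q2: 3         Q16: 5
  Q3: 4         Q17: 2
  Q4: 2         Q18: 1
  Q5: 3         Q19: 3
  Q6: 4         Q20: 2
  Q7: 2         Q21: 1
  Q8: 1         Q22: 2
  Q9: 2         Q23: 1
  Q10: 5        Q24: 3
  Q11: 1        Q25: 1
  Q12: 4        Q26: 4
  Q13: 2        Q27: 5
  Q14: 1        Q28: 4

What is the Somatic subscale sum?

Somatic items: 10, 11, 15, 20, 22, 26, 27.
Of these, items 15 & 27 are reverse-scored; reverse-coded value = 6 − response.
  item 10: 5
  item 11: 1
  item 15: 6 − 2 = 4
  item 20: 2
  item 22: 2
  item 26: 4
  item 27: 6 − 5 = 1
Sum = 5 + 1 + 4 + 2 + 2 + 4 + 1 = 19

19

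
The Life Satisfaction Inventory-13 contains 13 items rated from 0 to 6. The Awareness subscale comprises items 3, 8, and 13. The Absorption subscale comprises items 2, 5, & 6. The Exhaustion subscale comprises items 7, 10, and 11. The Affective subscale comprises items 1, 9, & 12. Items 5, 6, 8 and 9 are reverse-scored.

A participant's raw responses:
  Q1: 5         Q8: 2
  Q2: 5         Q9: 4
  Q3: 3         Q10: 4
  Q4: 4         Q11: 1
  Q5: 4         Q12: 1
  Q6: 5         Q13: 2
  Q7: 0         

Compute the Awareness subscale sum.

9

Awareness items: 3, 8, 13.
Of these, item 8 is reverse-scored; reversed = (0+6) − raw = 6 − raw.
  item 3: 3
  item 8: 6 − 2 = 4
  item 13: 2
Sum = 3 + 4 + 2 = 9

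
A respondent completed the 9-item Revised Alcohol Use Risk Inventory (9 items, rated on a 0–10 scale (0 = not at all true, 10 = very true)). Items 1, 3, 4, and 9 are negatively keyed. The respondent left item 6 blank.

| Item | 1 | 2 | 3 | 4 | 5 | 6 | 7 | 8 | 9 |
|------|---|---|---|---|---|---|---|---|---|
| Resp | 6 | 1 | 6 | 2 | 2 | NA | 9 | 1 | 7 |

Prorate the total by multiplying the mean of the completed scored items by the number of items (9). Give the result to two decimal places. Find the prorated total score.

Reverse-coded (reversed = (0+10) − raw = 10 − raw):
  item 1: 10 − 6 = 4
  item 3: 10 − 6 = 4
  item 4: 10 − 2 = 8
  item 9: 10 − 7 = 3
Completed scored items (8 of 9): 4, 1, 4, 8, 2, 9, 1, 3; sum = 32.
Person mean = 32 / 8 ≈ 4.0000
Prorated total = (32 / 8) × 9 = 36.00 (to 2 dp)

36.00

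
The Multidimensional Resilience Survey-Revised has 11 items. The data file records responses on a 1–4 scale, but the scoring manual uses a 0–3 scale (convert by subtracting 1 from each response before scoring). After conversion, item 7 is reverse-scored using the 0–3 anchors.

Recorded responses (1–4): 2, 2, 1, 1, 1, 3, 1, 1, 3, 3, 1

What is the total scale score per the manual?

Convert to 0–3: 1, 1, 0, 0, 0, 2, 0, 0, 2, 2, 0
Reverse-coded (reverse-coded value = 3 − response):
  item 7: 3 − 0 = 3
Scored: 1, 1, 0, 0, 0, 2, 3, 0, 2, 2, 0
Total = 11

11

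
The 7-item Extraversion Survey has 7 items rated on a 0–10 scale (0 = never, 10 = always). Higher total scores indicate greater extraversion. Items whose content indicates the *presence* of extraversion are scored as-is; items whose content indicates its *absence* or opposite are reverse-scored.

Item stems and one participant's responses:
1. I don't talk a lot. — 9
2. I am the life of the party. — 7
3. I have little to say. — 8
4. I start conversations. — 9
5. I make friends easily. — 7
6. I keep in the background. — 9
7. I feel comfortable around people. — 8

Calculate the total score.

Items 1, 3, 6 describe the absence/opposite of extraversion → reverse-score.
reverse-coded value = 10 − response.
  item 1: 10 − 9 = 1
  item 2: 7
  item 3: 10 − 8 = 2
  item 4: 9
  item 5: 7
  item 6: 10 − 9 = 1
  item 7: 8
Total = 1 + 7 + 2 + 9 + 7 + 1 + 8 = 35

35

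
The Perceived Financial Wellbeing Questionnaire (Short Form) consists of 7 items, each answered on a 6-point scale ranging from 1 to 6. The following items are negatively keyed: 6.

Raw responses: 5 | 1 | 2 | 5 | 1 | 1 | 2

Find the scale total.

Raw sum = 17. Negatively keyed items: 6; their raw sum = 1.
Each reversal replaces raw with 7 − raw, changing the total by 7 − 2·raw per item.
Total = 17 + 1·7 − 2·1 = 17 + 7 − 2 = 22

22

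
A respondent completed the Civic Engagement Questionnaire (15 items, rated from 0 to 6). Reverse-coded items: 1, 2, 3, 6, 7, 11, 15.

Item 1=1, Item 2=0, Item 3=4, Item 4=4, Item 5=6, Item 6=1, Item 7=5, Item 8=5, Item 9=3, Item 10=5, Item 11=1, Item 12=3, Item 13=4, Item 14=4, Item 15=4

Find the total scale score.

60

Reverse-coded items use 6 − raw:
  item 1: 6 − 1 = 5
  item 2: 6 − 0 = 6
  item 3: 6 − 4 = 2
  item 6: 6 − 1 = 5
  item 7: 6 − 5 = 1
  item 11: 6 − 1 = 5
  item 15: 6 − 4 = 2
After reverse-coding: 5, 6, 2, 4, 6, 5, 1, 5, 3, 5, 5, 3, 4, 4, 2
Total = 5 + 6 + 2 + 4 + 6 + 5 + 1 + 5 + 3 + 5 + 5 + 3 + 4 + 4 + 2 = 60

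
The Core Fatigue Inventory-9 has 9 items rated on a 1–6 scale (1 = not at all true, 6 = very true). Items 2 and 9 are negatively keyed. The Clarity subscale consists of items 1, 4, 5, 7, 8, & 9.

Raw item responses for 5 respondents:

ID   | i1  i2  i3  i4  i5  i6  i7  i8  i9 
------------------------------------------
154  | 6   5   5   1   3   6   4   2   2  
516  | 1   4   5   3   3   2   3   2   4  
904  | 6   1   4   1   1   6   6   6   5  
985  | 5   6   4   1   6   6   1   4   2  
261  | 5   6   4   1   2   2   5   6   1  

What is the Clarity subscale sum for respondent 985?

22

Respondent 985 raw: 5, 6, 4, 1, 6, 6, 1, 4, 2.
Clarity items: 1, 4, 5, 7, 8, 9.
Reverse-coded (reverse-coded value = 7 − response):
  item 1: 5
  item 4: 1
  item 5: 6
  item 7: 1
  item 8: 4
  item 9: 7 − 2 = 5
Sum = 5 + 1 + 6 + 1 + 4 + 5 = 22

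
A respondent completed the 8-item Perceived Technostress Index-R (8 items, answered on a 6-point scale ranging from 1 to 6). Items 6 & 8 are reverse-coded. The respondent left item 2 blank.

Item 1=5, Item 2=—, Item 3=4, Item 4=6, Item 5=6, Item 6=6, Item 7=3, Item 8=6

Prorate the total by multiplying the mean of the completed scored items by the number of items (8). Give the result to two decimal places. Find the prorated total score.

29.71

Reverse-coded (reversed = (1+6) − raw = 7 − raw):
  item 6: 7 − 6 = 1
  item 8: 7 − 6 = 1
Completed scored items (7 of 8): 5, 4, 6, 6, 1, 3, 1; sum = 26.
Person mean = 26 / 7 ≈ 3.7143
Prorated total = (26 / 7) × 8 = 29.71 (to 2 dp)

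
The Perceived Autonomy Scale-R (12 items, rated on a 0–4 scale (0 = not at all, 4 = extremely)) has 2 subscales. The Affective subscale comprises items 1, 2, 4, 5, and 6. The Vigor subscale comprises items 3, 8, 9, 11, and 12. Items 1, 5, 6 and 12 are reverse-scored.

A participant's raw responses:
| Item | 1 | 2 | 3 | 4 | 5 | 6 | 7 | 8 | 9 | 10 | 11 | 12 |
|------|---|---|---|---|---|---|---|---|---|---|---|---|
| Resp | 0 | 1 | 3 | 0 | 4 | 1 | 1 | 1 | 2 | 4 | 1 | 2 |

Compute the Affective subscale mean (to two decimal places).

Affective items: 1, 2, 4, 5, 6.
Of these, items 1, 5 and 6 are reverse-scored; on a 0–4 scale, reversed = 4 − raw.
  item 1: 4 − 0 = 4
  item 2: 1
  item 4: 0
  item 5: 4 − 4 = 0
  item 6: 4 − 1 = 3
Sum = 4 + 1 + 0 + 0 + 3 = 8
Mean = 8 / 5 = 1.60

1.60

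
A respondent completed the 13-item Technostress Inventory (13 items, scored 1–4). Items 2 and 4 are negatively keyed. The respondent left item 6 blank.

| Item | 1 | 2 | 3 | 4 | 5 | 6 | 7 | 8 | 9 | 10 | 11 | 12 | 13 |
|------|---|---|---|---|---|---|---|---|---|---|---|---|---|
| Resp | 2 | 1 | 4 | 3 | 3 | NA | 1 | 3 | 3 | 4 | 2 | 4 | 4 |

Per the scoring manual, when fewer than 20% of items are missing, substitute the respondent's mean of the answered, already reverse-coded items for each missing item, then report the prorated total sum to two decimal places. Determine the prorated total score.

Reverse-coded (reversed = (1+4) − raw = 5 − raw):
  item 2: 5 − 1 = 4
  item 4: 5 − 3 = 2
Completed scored items (12 of 13): 2, 4, 4, 2, 3, 1, 3, 3, 4, 2, 4, 4; sum = 36.
Person mean = 36 / 12 ≈ 3.0000
Prorated total = (36 / 12) × 13 = 39.00 (to 2 dp)

39.00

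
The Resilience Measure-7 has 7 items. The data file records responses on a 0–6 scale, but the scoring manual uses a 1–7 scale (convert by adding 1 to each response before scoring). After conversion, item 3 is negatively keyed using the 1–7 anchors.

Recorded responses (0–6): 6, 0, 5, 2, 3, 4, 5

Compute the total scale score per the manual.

28

Convert to 1–7: 7, 1, 6, 3, 4, 5, 6
Reverse-coded (reverse-coded value = 8 − response):
  item 3: 8 − 6 = 2
Scored: 7, 1, 2, 3, 4, 5, 6
Total = 28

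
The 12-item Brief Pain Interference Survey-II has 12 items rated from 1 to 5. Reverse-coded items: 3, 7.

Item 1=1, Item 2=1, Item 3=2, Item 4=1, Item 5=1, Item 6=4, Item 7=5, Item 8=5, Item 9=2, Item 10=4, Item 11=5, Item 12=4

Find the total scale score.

33

Raw sum = 35. Reverse-coded items: 3, 7; their raw sum = 7.
Each reversal replaces raw with 6 − raw, changing the total by 6 − 2·raw per item.
Total = 35 + 2·6 − 2·7 = 35 + 12 − 14 = 33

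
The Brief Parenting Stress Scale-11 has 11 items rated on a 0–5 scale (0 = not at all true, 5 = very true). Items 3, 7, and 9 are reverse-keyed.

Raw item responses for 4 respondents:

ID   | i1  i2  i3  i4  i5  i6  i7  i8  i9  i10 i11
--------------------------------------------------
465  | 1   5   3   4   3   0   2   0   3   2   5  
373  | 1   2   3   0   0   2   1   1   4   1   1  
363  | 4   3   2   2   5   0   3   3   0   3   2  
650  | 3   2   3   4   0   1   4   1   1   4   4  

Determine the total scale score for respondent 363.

32

Respondent 363 raw: 4, 3, 2, 2, 5, 0, 3, 3, 0, 3, 2.
Reverse-coded (reversed = (0+5) − raw = 5 − raw):
  item 1: 4
  item 2: 3
  item 3: 5 − 2 = 3
  item 4: 2
  item 5: 5
  item 6: 0
  item 7: 5 − 3 = 2
  item 8: 3
  item 9: 5 − 0 = 5
  item 10: 3
  item 11: 2
Sum = 4 + 3 + 3 + 2 + 5 + 0 + 2 + 3 + 5 + 3 + 2 = 32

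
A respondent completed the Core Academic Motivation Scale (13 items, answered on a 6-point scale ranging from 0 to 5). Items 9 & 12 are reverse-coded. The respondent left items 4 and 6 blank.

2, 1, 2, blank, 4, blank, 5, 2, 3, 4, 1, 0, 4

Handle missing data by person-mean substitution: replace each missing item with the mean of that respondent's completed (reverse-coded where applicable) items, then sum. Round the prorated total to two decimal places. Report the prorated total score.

Reverse-coded (on a 0–5 scale, reversed = 5 − raw):
  item 9: 5 − 3 = 2
  item 12: 5 − 0 = 5
Completed scored items (11 of 13): 2, 1, 2, 4, 5, 2, 2, 4, 1, 5, 4; sum = 32.
Person mean = 32 / 11 ≈ 2.9091
Prorated total = (32 / 11) × 13 = 37.82 (to 2 dp)

37.82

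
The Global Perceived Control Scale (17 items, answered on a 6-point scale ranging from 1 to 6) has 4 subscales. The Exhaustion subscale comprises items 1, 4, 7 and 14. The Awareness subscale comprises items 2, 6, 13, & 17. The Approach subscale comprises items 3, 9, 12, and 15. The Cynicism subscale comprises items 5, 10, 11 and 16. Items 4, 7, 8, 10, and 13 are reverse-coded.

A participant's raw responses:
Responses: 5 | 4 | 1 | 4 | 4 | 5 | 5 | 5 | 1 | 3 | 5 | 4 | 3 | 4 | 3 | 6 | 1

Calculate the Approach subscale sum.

9

Approach items: 3, 9, 12, 15.
  item 3: 1
  item 9: 1
  item 12: 4
  item 15: 3
Sum = 1 + 1 + 4 + 3 = 9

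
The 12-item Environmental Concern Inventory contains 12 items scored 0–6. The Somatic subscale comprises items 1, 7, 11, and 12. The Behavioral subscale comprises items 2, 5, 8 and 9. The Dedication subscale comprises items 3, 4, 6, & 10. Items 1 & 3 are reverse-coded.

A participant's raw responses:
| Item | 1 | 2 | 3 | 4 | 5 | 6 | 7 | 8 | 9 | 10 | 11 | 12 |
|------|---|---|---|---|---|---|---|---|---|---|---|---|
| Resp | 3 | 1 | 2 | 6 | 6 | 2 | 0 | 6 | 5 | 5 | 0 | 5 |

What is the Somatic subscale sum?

Somatic items: 1, 7, 11, 12.
Of these, item 1 is reverse-coded; reverse-coded value = 6 − response.
  item 1: 6 − 3 = 3
  item 7: 0
  item 11: 0
  item 12: 5
Sum = 3 + 0 + 0 + 5 = 8

8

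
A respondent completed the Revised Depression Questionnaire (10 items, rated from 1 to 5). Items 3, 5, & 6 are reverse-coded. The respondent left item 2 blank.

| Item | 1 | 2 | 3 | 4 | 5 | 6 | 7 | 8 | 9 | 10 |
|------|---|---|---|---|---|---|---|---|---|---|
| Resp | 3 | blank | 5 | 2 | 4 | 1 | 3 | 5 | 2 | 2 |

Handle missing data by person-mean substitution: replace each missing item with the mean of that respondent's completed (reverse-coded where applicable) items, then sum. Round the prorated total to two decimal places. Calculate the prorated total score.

Reverse-coded (reversed = (1+5) − raw = 6 − raw):
  item 3: 6 − 5 = 1
  item 5: 6 − 4 = 2
  item 6: 6 − 1 = 5
Completed scored items (9 of 10): 3, 1, 2, 2, 5, 3, 5, 2, 2; sum = 25.
Person mean = 25 / 9 ≈ 2.7778
Prorated total = (25 / 9) × 10 = 27.78 (to 2 dp)

27.78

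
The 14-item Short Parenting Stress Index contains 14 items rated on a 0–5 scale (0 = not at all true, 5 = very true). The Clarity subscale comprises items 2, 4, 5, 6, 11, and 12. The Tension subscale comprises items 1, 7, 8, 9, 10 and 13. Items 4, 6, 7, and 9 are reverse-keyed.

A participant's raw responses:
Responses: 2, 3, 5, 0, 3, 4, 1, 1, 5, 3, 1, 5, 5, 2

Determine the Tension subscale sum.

Tension items: 1, 7, 8, 9, 10, 13.
Of these, items 7 and 9 are reverse-keyed; reversed = (0+5) − raw = 5 − raw.
  item 1: 2
  item 7: 5 − 1 = 4
  item 8: 1
  item 9: 5 − 5 = 0
  item 10: 3
  item 13: 5
Sum = 2 + 4 + 1 + 0 + 3 + 5 = 15

15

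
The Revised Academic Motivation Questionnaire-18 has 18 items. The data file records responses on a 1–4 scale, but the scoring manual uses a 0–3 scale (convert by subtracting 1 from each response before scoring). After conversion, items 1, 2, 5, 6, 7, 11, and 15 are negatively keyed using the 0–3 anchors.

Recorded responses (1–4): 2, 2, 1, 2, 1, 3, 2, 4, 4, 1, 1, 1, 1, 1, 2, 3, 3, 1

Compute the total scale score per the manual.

26

Convert to 0–3: 1, 1, 0, 1, 0, 2, 1, 3, 3, 0, 0, 0, 0, 0, 1, 2, 2, 0
Reverse-coded (on a 0–3 scale, reversed = 3 − raw):
  item 1: 3 − 1 = 2
  item 2: 3 − 1 = 2
  item 5: 3 − 0 = 3
  item 6: 3 − 2 = 1
  item 7: 3 − 1 = 2
  item 11: 3 − 0 = 3
  item 15: 3 − 1 = 2
Scored: 2, 2, 0, 1, 3, 1, 2, 3, 3, 0, 3, 0, 0, 0, 2, 2, 2, 0
Total = 26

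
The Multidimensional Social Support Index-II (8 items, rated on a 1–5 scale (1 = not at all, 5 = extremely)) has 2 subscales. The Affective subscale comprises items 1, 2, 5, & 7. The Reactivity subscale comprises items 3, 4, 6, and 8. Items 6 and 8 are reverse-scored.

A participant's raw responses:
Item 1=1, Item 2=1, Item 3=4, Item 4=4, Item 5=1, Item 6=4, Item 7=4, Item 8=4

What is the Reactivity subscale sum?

Reactivity items: 3, 4, 6, 8.
Of these, items 6 and 8 are reverse-scored; reversed = (1+5) − raw = 6 − raw.
  item 3: 4
  item 4: 4
  item 6: 6 − 4 = 2
  item 8: 6 − 4 = 2
Sum = 4 + 4 + 2 + 2 = 12

12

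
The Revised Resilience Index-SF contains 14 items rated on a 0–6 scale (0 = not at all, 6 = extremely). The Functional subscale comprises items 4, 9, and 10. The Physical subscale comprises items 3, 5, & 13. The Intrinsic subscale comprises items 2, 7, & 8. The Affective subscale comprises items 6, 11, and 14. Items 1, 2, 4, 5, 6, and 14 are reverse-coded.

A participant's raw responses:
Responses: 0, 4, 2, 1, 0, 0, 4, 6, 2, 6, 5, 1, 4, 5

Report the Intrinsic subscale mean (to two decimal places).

Intrinsic items: 2, 7, 8.
Of these, item 2 is reverse-coded; reversed = (0+6) − raw = 6 − raw.
  item 2: 6 − 4 = 2
  item 7: 4
  item 8: 6
Sum = 2 + 4 + 6 = 12
Mean = 12 / 3 = 4.00

4.00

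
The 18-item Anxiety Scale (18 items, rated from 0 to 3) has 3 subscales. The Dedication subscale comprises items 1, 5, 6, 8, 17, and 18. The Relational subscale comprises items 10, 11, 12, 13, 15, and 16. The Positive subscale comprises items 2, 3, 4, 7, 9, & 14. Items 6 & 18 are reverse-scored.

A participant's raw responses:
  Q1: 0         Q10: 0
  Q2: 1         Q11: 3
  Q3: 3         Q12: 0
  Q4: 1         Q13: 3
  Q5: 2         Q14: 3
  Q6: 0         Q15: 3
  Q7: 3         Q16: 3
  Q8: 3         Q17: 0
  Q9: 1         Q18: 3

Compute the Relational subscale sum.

12

Relational items: 10, 11, 12, 13, 15, 16.
  item 10: 0
  item 11: 3
  item 12: 0
  item 13: 3
  item 15: 3
  item 16: 3
Sum = 0 + 3 + 0 + 3 + 3 + 3 = 12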